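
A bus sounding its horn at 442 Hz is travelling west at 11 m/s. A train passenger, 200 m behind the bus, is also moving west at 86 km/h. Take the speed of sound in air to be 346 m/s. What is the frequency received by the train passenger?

458 Hz

86 km/h = 23.89 m/s.
The train passenger is behind, so the bus is moving away from it while the train passenger is moving toward the bus.
Both move, so f' = f · (v + v_o)/(v + v_s).
f' = 442 × (346 + 23.89)/(346 + 11) = 442 × 369.89/357 ≈ 458 Hz.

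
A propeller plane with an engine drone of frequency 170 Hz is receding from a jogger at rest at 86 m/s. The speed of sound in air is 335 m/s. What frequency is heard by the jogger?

135 Hz

With the source moving away from a stationary observer, f' = f · v/(v + v_s).
f' = 170 × 335/(335 + 86) = 170 × 335/421 ≈ 135 Hz.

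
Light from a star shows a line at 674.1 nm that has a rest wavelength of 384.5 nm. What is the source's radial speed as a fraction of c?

0.509c

λ'/λ₀ = 1.7532 > 1 (redshift), so the source is receding.
λ'/λ₀ = √((1 + β)/(1 − β)) for a receding source ⇒ β = (r² − 1)/(r² + 1) with r = λ'/λ₀.
β = (3.0737 − 1)/(3.0737 + 1) ≈ 0.509.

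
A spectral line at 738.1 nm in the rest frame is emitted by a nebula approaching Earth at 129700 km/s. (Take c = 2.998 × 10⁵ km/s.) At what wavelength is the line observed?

464.5 nm

β = v/c = 129700/299800 = 0.4326.
Relativistic Doppler for wavelength: λ' = λ₀ · √((1 − β)/(1 + β)).
λ' = 738.1 × √(0.5674/1.4326) = 738.1 × 0.62932 ≈ 464.5 nm.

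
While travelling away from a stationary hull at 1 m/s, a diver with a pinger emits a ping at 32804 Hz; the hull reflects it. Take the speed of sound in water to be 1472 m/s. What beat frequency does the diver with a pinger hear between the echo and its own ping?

44.5 Hz

The hull receives the sound from a moving source: f₁ = f₀ · v/(v + v_e) = 32804 × 1472/1473 ≈ 32781.7 Hz.
On the return leg the diver with a pinger is a moving observer: f₂ = f₁ · (v − v_e)/v = 32781.7 × 1471/1472 ≈ 32759.5 Hz.
Beat against the emitted tone: |f₂ − f₀| = 2v_e·f₀/(v + v_e) = 2 × 1 × 32804/1473 ≈ 44.5 Hz.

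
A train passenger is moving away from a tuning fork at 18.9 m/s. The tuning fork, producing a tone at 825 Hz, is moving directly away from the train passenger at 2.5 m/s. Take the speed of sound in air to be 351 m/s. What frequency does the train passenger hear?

775 Hz

General Doppler shift: f' = f · (v − v_o)/(v + v_s).
f' = 825 × (351 − 18.9)/(351 + 2.5) = 825 × 332.1/353.5 ≈ 775 Hz.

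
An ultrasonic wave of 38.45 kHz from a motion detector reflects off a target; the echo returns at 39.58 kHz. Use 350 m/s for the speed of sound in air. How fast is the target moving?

5.1 m/s

Double Doppler shift off a moving reflector: f₂ = f₀ · (v + u)/(v − u) (u > 0 toward emitter).
Rearranging, u = v · (f₂ − f₀)/(f₂ + f₀) = 350 × 1.13/78.03 ≈ 5.1 m/s.
So the target is moving at 5.1 m/s toward the emitter.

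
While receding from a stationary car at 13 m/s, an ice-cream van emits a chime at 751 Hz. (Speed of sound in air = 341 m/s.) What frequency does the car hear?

Only the source moves, away from the listener, so f' = f · v/(v + v_s).
f' = 751 × 341/(341 + 13) = 751 × 341/354 ≈ 723 Hz.

723 Hz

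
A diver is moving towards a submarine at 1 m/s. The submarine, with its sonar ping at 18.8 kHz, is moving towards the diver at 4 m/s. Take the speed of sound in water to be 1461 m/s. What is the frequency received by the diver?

General Doppler shift: f' = f · (v + v_o)/(v − v_s).
f' = 18.8 × (1461 + 1)/(1461 − 4) = 18.8 × 1462/1457 ≈ 18.86 kHz.

18.86 kHz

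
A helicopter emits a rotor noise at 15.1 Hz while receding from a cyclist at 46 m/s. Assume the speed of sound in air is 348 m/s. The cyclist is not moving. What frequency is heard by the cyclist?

13.3 Hz

Moving source, stationary observer: f' = f · v/(v + v_s) since the source is receding.
f' = 15.1 × 348/(348 + 46) = 15.1 × 348/394 ≈ 13.3 Hz.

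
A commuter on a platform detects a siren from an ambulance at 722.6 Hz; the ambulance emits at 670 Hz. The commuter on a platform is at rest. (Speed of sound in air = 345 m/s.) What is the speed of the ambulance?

25 m/s

f' > f, so the ambulance is approaching.
f' = f · v/(v − v_s) ⇒ v_s = v · |1 − f/f'|.
v_s = 345 × |1 − 670/722.6| = 345 × 0.07279 ≈ 25 m/s.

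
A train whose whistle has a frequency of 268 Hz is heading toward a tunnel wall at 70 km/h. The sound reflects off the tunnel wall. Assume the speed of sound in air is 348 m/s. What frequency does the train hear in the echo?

300 Hz

70 km/h = 19.44 m/s.
The tunnel wall receives the sound from a moving source: f₁ = f₀ · v/(v − v_e) = 268 × 348/328.56 ≈ 284 Hz.
On the return leg the train is a moving observer: f₂ = f₁ · (v + v_e)/v = 284 × 367.44/348 ≈ 300 Hz.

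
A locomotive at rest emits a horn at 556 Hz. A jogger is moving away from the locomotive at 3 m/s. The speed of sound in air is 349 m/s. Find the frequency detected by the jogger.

Moving observer, stationary source: f' = f · (v − v_o)/v.
f' = 556 × (349 − 3)/349 = 556 × 346/349 ≈ 551 Hz.

551 Hz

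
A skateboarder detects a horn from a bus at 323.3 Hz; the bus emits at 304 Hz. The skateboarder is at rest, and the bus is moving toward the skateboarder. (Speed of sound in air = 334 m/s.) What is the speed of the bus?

f' = f · v/(v − v_s) ⇒ v_s = v · |1 − f/f'|.
v_s = 334 × |1 − 304/323.3| = 334 × 0.0597 ≈ 19.9 m/s.

19.9 m/s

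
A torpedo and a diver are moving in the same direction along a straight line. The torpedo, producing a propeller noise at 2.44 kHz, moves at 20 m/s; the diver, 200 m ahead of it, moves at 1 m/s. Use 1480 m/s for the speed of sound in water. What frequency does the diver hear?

The diver is ahead, so the torpedo is moving toward it while the diver is moving away from the torpedo.
With source approaching and observer receding, f' = f · (v − v_o)/(v − v_s).
f' = 2.44 × (1480 − 1)/(1480 − 20) = 2.44 × 1479/1460 ≈ 2.47 kHz.

2.47 kHz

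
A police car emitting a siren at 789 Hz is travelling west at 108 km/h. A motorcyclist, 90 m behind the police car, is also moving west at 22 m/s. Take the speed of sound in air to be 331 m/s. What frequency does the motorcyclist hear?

108 km/h = 30 m/s.
The motorcyclist is behind, so the police car is moving away from it while the motorcyclist is moving toward the police car.
General Doppler shift: f' = f · (v + v_o)/(v + v_s).
f' = 789 × (331 + 22)/(331 + 30) = 789 × 353/361 ≈ 772 Hz.

772 Hz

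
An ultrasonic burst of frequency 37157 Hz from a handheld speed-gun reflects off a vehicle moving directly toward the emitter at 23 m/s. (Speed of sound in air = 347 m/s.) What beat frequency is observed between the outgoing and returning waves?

At the vehicle (a moving observer), f₁ = f₀ · (v + u)/v = 37157 × 370/347 ≈ 39620 Hz.
The reflection then acts as a moving source: f₂ = f₁ · v/(v − u) ≈ 42432 Hz.
Equivalently f₂ = f₀ · (v + u)/(v − u).
Beat frequency: |f₂ − f₀| = 2u·f₀/(v − u) = 2 × 23 × 37157/324 ≈ 5275 Hz.

5275 Hz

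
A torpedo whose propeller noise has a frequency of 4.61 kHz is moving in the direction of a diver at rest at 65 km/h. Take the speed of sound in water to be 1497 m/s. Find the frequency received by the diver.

65 km/h = 18.06 m/s.
With the source moving toward a stationary observer, f' = f · v/(v − v_s).
f' = 4.61 × 1497/(1497 − 18.06) = 4.61 × 1497/1479 ≈ 4.67 kHz.

4.67 kHz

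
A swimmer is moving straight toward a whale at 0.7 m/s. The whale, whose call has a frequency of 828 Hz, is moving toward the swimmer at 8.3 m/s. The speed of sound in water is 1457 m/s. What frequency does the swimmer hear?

Both move, so f' = f · (v + v_o)/(v − v_s).
f' = 828 × (1457 + 0.7)/(1457 − 8.3) = 828 × 1457.7/1448.7 ≈ 833 Hz.

833 Hz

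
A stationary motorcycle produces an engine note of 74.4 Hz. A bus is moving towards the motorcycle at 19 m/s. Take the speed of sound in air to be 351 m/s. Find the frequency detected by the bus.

Moving observer, stationary source: f' = f · (v + v_o)/v.
f' = 74.4 × (351 + 19)/351 = 74.4 × 370/351 ≈ 78 Hz.

78 Hz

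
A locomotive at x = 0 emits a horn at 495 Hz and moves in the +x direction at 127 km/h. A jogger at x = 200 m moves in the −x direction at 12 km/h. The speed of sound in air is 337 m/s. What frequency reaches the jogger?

558 Hz

127 km/h = 35.28 m/s; 12 km/h = 3.333 m/s.
The observer lies on the +x side, so the source is heading toward the observer and the observer is heading toward the source.
With source approaching and observer approaching, f' = f · (v + v_o)/(v − v_s).
f' = 495 × (337 + 3.333)/(337 − 35.28) = 495 × 340.33/301.72 ≈ 558 Hz.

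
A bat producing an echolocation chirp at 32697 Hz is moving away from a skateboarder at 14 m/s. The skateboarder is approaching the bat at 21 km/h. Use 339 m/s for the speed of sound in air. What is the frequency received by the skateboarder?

31941 Hz

21 km/h = 5.833 m/s.
With source receding and observer approaching, f' = f · (v + v_o)/(v + v_s).
f' = 32697 × (339 + 5.833)/(339 + 14) = 32697 × 344.83/353 ≈ 31941 Hz.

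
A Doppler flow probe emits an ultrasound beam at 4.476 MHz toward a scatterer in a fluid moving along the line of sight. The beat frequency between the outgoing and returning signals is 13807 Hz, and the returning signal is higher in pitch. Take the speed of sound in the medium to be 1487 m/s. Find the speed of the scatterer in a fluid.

2.29 m/s

Double Doppler shift off a moving reflector: f₂ = f₀ · (v + u)/(v − u) (u > 0 toward emitter).
Returning signal is higher, so f₂ = f₀ + Δf = 4476000 + 13807 = 4489807 Hz.
Rearranging, u = v · (f₂ − f₀)/(f₂ + f₀) = 1487 × 13807/8965807 ≈ 2.29 m/s.
So the scatterer in a fluid is moving at 2.29 m/s toward the emitter.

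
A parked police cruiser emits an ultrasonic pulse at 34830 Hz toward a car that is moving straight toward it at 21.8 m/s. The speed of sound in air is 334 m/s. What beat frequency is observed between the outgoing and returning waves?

4864 Hz

At the car (a moving observer), f₁ = f₀ · (v + u)/v = 34830 × 355.8/334 ≈ 37103 Hz.
On reflection it acts as a source moving toward the stationary detector: f₂ = f₁ · v/(v − u) = 37103 × 334/312.2 ≈ 39694 Hz.
Equivalently f₂ = f₀ · (v + u)/(v − u).
Beat frequency: |f₂ − f₀| = 2u·f₀/(v − u) = 2 × 21.8 × 34830/312.2 ≈ 4864 Hz.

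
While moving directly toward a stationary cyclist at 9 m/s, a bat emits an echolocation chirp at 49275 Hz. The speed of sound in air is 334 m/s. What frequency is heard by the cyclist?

50640 Hz

Only the source moves, toward the listener, so f' = f · v/(v − v_s).
f' = 49275 × 334/(334 − 9) = 49275 × 334/325 ≈ 50640 Hz.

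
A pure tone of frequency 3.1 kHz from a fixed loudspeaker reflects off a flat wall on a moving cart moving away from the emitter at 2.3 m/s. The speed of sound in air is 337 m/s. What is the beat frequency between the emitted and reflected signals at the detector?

At the flat wall on a moving cart (a moving observer), f₁ = f₀ · (v − u)/v = 3.1 × 334.7/337 ≈ 3.0788 kHz.
On reflection it acts as a source moving away from the stationary detector: f₂ = f₁ · v/(v + u) = 3.0788 × 337/339.3 ≈ 3.0580 kHz.
Equivalently f₂ = f₀ · (v − u)/(v + u).
Beat frequency (with f₀ = 3100 Hz): |f₂ − f₀| = 2u·f₀/(v + u) = 2 × 2.3 × 3100/339.3 ≈ 42.0 Hz.

42.0 Hz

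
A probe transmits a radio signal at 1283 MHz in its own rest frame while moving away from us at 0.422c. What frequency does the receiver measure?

818.0 MHz

Relativistic Doppler for frequency: f' = f₀ · √((1 − β)/(1 + β)).
f' = 1283 × √(0.5780/1.4220) = 1283 × 0.63755 ≈ 818.0 MHz.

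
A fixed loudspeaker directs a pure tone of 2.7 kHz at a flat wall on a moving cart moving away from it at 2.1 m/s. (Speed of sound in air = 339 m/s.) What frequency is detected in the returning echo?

The flat wall on a moving cart first receives the wave as a moving observer: f₁ = f₀ · (v − u)/v = 2.7 × (339 − 2.1)/339 ≈ 2.68 kHz.
On reflection it acts as a source moving away from the stationary detector: f₂ = f₁ · v/(v + u) = 2.68 × 339/341.1 ≈ 2.67 kHz.

2.67 kHz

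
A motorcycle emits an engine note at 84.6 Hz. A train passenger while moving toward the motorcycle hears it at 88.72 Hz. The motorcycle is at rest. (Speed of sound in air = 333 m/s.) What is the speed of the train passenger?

16.2 m/s

f' = f · (v + v_o)/v ⇒ v_o = v · |f'/f − 1|.
v_o = 333 × |88.72/84.6 − 1| = 333 × 0.0487 ≈ 16.2 m/s.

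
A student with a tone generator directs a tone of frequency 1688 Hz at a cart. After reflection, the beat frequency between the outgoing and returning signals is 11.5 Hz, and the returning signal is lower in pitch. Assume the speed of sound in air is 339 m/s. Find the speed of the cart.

Double Doppler shift off a moving reflector: f₂ = f₀ · (v + u)/(v − u) (u > 0 toward emitter).
Returning signal is lower, so f₂ = f₀ − Δf = 1688 − 11.5 = 1676.5 Hz.
Rearranging, u = v · (f₂ − f₀)/(f₂ + f₀) = 339 × -11.5/3364.5 ≈ -1.16 m/s.
So the cart is moving at 1.16 m/s away from the emitter.

1.16 m/s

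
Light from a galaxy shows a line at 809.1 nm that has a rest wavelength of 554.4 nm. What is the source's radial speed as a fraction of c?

λ'/λ₀ = 1.4594 > 1 (redshift), so the source is receding.
λ'/λ₀ = √((1 + β)/(1 − β)) for a receding source ⇒ β = (r² − 1)/(r² + 1) with r = λ'/λ₀.
β = (2.1299 − 1)/(2.1299 + 1) ≈ 0.361.

0.361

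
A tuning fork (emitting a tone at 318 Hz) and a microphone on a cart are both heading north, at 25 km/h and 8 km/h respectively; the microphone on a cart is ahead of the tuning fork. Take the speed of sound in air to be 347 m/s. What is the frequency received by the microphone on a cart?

322 Hz

25 km/h = 6.944 m/s; 8 km/h = 2.222 m/s.
The microphone on a cart is ahead, so the tuning fork is moving toward it while the microphone on a cart is moving away from the tuning fork.
With source approaching and observer receding, f' = f · (v − v_o)/(v − v_s).
f' = 318 × (347 − 2.222)/(347 − 6.944) = 318 × 344.78/340.06 ≈ 322 Hz.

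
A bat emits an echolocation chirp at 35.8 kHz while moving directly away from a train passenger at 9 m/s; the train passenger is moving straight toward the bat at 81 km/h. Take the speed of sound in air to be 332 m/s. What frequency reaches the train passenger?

81 km/h = 22.5 m/s.
With source receding and observer approaching, f' = f · (v + v_o)/(v + v_s).
f' = 35.8 × (332 + 22.5)/(332 + 9) = 35.8 × 354.5/341 ≈ 37.2 kHz.

37.2 kHz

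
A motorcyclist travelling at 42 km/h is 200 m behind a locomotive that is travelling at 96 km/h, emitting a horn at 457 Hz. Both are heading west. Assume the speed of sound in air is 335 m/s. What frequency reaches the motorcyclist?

96 km/h = 26.67 m/s; 42 km/h = 11.67 m/s.
The motorcyclist is behind, so the locomotive is moving away from it while the motorcyclist is moving toward the locomotive.
Both move, so f' = f · (v + v_o)/(v + v_s).
f' = 457 × (335 + 11.67)/(335 + 26.67) = 457 × 346.67/361.67 ≈ 438 Hz.

438 Hz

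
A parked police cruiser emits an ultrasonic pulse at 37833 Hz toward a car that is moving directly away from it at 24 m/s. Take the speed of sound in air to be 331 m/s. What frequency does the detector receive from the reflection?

At the car (a moving observer), f₁ = f₀ · (v − u)/v = 37833 × 307/331 ≈ 35090 Hz.
On reflection it acts as a source moving away from the stationary detector: f₂ = f₁ · v/(v + u) = 35090 × 331/355 ≈ 32718 Hz.
Equivalently f₂ = f₀ · (v − u)/(v + u).

32718 Hz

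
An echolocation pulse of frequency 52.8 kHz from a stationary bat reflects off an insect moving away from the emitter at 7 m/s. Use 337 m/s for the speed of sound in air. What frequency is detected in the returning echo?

50.7 kHz

The insect first receives the wave as a moving observer: f₁ = f₀ · (v − u)/v = 52.8 × (337 − 7)/337 ≈ 51.7 kHz.
The reflection then acts as a moving source: f₂ = f₁ · v/(v + u) ≈ 50.7 kHz.
Equivalently f₂ = f₀ · (v − u)/(v + u).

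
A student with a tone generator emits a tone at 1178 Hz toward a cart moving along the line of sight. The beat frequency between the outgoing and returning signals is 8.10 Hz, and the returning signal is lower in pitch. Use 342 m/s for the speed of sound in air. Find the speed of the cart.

1.18 m/s

Double Doppler shift off a moving reflector: f₂ = f₀ · (v + u)/(v − u) (u > 0 toward emitter).
Returning signal is lower, so f₂ = f₀ − Δf = 1178 − 8.1 = 1169.9 Hz.
Rearranging, u = v · (f₂ − f₀)/(f₂ + f₀) = 342 × -8.1/2347.9 ≈ -1.18 m/s.
So the cart is moving at 1.18 m/s away from the emitter.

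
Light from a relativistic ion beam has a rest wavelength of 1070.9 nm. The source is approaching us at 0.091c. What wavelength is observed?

977.5 nm

Relativistic Doppler for wavelength: λ' = λ₀ · √((1 − β)/(1 + β)).
λ' = 1070.9 × √(0.9090/1.0910) = 1070.9 × 0.91279 ≈ 977.5 nm.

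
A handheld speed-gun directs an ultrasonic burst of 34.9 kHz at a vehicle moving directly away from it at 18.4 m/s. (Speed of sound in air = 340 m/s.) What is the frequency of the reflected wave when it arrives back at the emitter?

31.3 kHz

At the vehicle (a moving observer), f₁ = f₀ · (v − u)/v = 34.9 × 321.6/340 ≈ 33.0 kHz.
On reflection it acts as a source moving away from the stationary detector: f₂ = f₁ · v/(v + u) = 33.0 × 340/358.4 ≈ 31.3 kHz.
Equivalently f₂ = f₀ · (v − u)/(v + u).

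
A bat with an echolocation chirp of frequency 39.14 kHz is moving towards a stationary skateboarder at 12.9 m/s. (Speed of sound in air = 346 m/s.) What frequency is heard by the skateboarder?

40.7 kHz

Moving source, stationary observer: f' = f · v/(v − v_s) since the source is approaching.
f' = 39.14 × 346/(346 − 12.9) = 39.14 × 346/333.1 ≈ 40.7 kHz.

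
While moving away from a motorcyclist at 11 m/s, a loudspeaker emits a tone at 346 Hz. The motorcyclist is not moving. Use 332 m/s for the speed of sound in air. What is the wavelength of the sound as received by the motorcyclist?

With the source moving away from a stationary observer, f' = f · v/(v + v_s).
f' = 346 × 332/(332 + 11) ≈ 335 Hz.
λ' = v/f' = 332/334.904 ≈ 99.1 cm.

99.1 cm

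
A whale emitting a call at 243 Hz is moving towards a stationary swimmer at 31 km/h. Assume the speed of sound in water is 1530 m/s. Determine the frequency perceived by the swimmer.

244 Hz

31 km/h = 8.611 m/s.
Moving source, stationary observer: f' = f · v/(v − v_s) since the source is approaching.
f' = 243 × 1530/(1530 − 8.611) = 243 × 1530/1521 ≈ 244 Hz.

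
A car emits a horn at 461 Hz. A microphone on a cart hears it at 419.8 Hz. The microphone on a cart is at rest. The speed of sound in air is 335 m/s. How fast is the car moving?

33 m/s

f' < f, so the car is receding.
f' = f · v/(v + v_s) ⇒ v_s = v · |1 − f/f'|.
v_s = 335 × |1 − 461/419.8| = 335 × 0.09814 ≈ 33 m/s.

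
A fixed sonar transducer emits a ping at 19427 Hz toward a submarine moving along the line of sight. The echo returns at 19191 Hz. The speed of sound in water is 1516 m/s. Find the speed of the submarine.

9.3 m/s

Double Doppler shift off a moving reflector: f₂ = f₀ · (v + u)/(v − u) (u > 0 toward emitter).
Rearranging, u = v · (f₂ − f₀)/(f₂ + f₀) = 1516 × -236/38618 ≈ -9.3 m/s.
So the submarine is moving at 9.3 m/s away from the emitter.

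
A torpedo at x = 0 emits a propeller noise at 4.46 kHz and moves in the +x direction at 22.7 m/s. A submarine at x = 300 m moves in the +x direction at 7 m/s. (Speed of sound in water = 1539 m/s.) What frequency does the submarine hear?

The observer lies on the +x side, so the source is heading toward the observer and the observer is heading away from the source.
Both move, so f' = f · (v − v_o)/(v − v_s).
f' = 4.46 × (1539 − 7)/(1539 − 22.7) = 4.46 × 1532/1516.3 ≈ 4.51 kHz.

4.51 kHz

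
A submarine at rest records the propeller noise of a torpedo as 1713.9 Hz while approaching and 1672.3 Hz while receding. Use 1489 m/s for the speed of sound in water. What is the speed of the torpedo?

f₁/f₂ = (v + v_s)/(v − v_s), so v_s = v · (f₁ − f₂)/(f₁ + f₂).
v_s = 1489 × (1713.9 − 1672.3)/(1713.9 + 1672.3) = 1489 × 41.6/3386.2 ≈ 18.3 m/s.

18.3 m/s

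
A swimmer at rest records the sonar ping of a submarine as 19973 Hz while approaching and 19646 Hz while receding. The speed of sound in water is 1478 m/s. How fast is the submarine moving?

f₁/f₂ = (v + v_s)/(v − v_s), so v_s = v · (f₁ − f₂)/(f₁ + f₂).
v_s = 1478 × (19973 − 19646)/(19973 + 19646) = 1478 × 327/39619 ≈ 12.2 m/s.

12.2 m/s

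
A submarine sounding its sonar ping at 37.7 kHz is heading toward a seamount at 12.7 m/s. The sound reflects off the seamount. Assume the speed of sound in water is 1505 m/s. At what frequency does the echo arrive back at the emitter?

The seamount receives the sound from a moving source: f₁ = f₀ · v/(v − v_e) = 37.7 × 1505/1492.3 ≈ 38.0 kHz.
On the return leg the submarine is a moving observer: f₂ = f₁ · (v + v_e)/v = 38.0 × 1517.7/1505 ≈ 38.3 kHz.

38.3 kHz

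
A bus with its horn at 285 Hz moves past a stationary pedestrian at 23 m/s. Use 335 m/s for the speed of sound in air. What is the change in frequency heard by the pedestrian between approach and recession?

Approaching: f₁ = f · v/(v − v_s) = 285 × 335/312 ≈ 306.0 Hz.
Receding: f₂ = f · v/(v + v_s) = 285 × 335/358 ≈ 266.7 Hz.
Drop: f₁ − f₂ = 2f·v·v_s/(v² − v_s²) = 2 × 285 × 335 × 23/(335² − 23²) ≈ 39.3 Hz.

39.3 Hz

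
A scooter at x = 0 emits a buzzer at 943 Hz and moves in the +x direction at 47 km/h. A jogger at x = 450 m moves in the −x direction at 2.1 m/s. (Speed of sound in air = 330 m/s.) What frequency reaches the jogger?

988 Hz

47 km/h = 13.06 m/s.
The observer lies on the +x side, so the source is heading toward the observer and the observer is heading toward the source.
With source approaching and observer approaching, f' = f · (v + v_o)/(v − v_s).
f' = 943 × (330 + 2.1)/(330 − 13.06) = 943 × 332.1/316.94 ≈ 988 Hz.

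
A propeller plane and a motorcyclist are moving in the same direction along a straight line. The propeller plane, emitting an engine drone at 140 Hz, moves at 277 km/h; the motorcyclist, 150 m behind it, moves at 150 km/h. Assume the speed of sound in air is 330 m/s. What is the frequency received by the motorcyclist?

277 km/h = 76.94 m/s; 150 km/h = 41.67 m/s.
The motorcyclist is behind, so the propeller plane is moving away from it while the motorcyclist is moving toward the propeller plane.
With source receding and observer approaching, f' = f · (v + v_o)/(v + v_s).
f' = 140 × (330 + 41.67)/(330 + 76.94) = 140 × 371.67/406.94 ≈ 128 Hz.

128 Hz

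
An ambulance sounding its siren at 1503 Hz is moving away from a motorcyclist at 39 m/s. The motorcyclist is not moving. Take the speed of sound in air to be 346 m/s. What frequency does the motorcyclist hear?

Only the source moves, away from the listener, so f' = f · v/(v + v_s).
f' = 1503 × 346/(346 + 39) = 1503 × 346/385 ≈ 1351 Hz.

1351 Hz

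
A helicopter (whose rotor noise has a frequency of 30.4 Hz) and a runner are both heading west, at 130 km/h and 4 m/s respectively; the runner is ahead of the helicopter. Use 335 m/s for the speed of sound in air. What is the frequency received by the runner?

33.7 Hz

130 km/h = 36.11 m/s.
The runner is ahead, so the helicopter is moving toward it while the runner is moving away from the helicopter.
General Doppler shift: f' = f · (v − v_o)/(v − v_s).
f' = 30.4 × (335 − 4)/(335 − 36.11) = 30.4 × 331/298.89 ≈ 33.7 Hz.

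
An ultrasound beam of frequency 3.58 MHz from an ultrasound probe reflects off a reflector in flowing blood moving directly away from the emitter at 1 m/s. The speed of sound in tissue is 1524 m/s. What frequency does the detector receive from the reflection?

3.575 MHz

At the reflector in flowing blood (a moving observer), f₁ = f₀ · (v − u)/v = 3.58 × 1523/1524 ≈ 3.578 MHz.
On reflection it acts as a source moving away from the stationary detector: f₂ = f₁ · v/(v + u) = 3.578 × 1524/1525 ≈ 3.575 MHz.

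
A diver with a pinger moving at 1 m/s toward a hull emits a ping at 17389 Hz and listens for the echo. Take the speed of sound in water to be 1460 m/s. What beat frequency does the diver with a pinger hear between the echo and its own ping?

23.8 Hz

The hull receives the sound from a moving source: f₁ = f₀ · v/(v − v_e) = 17389 × 1460/1459 ≈ 17400.9 Hz.
On the return leg the diver with a pinger is a moving observer: f₂ = f₁ · (v + v_e)/v = 17400.9 × 1461/1460 ≈ 17412.8 Hz.
Beat against the emitted tone: |f₂ − f₀| = 2v_e·f₀/(v − v_e) = 2 × 1 × 17389/1459 ≈ 23.8 Hz.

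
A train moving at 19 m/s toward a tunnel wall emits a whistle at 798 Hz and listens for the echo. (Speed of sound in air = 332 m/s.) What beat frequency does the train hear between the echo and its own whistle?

97 Hz

The tunnel wall receives the sound from a moving source: f₁ = f₀ · v/(v − v_e) = 798 × 332/313 ≈ 846.4 Hz.
On the return leg the train is a moving observer: f₂ = f₁ · (v + v_e)/v = 846.4 × 351/332 ≈ 894.9 Hz.
Equivalently f₂ = f₀ · (v + v_e)/(v − v_e).
Beat against the emitted tone: |f₂ − f₀| = 2v_e·f₀/(v − v_e) = 2 × 19 × 798/313 ≈ 97 Hz.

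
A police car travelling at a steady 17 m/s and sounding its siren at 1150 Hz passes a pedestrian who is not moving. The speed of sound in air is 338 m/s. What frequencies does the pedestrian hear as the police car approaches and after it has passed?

Approaching: f₁ = f · v/(v − v_s) = 1150 × 338/321 ≈ 1211 Hz.
Receding: f₂ = f · v/(v + v_s) = 1150 × 338/355 ≈ 1095 Hz.

1211 Hz approaching; 1095 Hz receding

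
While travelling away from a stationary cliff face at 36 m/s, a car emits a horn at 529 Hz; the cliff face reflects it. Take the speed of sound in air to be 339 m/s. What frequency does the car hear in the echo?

The cliff face receives the sound from a moving source: f₁ = f₀ · v/(v + v_e) = 529 × 339/375 ≈ 478 Hz.
On the return leg the car is a moving observer: f₂ = f₁ · (v − v_e)/v = 478 × 303/339 ≈ 427 Hz.

427 Hz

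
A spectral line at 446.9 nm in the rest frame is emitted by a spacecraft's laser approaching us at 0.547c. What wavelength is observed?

Relativistic Doppler for wavelength: λ' = λ₀ · √((1 − β)/(1 + β)).
λ' = 446.9 × √(0.4530/1.5470) = 446.9 × 0.54113 ≈ 241.8 nm.

241.8 nm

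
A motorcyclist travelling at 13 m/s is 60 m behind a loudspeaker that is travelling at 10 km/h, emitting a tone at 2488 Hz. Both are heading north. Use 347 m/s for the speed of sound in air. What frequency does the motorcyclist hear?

10 km/h = 2.778 m/s.
The motorcyclist is behind, so the loudspeaker is moving away from it while the motorcyclist is moving toward the loudspeaker.
General Doppler shift: f' = f · (v + v_o)/(v + v_s).
f' = 2488 × (347 + 13)/(347 + 2.778) = 2488 × 360/349.78 ≈ 2561 Hz.

2561 Hz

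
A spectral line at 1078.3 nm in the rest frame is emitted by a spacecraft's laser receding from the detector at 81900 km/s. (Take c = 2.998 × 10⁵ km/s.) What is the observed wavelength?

1427.2 nm

β = v/c = 81900/299800 = 0.2732.
Relativistic Doppler for wavelength: λ' = λ₀ · √((1 + β)/(1 − β)).
λ' = 1078.3 × √(1.2732/0.7268) = 1078.3 × 1.32353 ≈ 1427.2 nm.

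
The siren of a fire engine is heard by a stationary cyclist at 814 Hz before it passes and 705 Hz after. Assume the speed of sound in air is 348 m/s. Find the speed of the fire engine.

f₁/f₂ = (v + v_s)/(v − v_s), so v_s = v · (f₁ − f₂)/(f₁ + f₂).
v_s = 348 × (814 − 705)/(814 + 705) = 348 × 109/1519 ≈ 25.0 m/s.

25.0 m/s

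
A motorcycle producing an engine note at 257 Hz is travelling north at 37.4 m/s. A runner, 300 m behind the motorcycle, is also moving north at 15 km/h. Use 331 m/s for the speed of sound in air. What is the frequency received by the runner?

234 Hz

15 km/h = 4.167 m/s.
The runner is behind, so the motorcycle is moving away from it while the runner is moving toward the motorcycle.
With source receding and observer approaching, f' = f · (v + v_o)/(v + v_s).
f' = 257 × (331 + 4.167)/(331 + 37.4) = 257 × 335.17/368.4 ≈ 234 Hz.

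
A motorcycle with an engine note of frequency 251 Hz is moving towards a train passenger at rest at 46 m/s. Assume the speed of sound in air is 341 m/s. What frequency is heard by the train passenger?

290 Hz

With the source moving toward a stationary observer, f' = f · v/(v − v_s).
f' = 251 × 341/(341 − 46) = 251 × 341/295 ≈ 290 Hz.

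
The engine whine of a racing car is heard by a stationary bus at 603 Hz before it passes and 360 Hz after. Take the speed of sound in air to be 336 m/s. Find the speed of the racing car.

85 m/s

f₁/f₂ = (v + v_s)/(v − v_s), so v_s = v · (f₁ − f₂)/(f₁ + f₂).
v_s = 336 × (603 − 360)/(603 + 360) = 336 × 243/963 ≈ 85 m/s.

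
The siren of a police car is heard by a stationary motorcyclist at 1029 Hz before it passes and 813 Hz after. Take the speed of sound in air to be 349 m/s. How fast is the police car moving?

f₁/f₂ = (v + v_s)/(v − v_s), so v_s = v · (f₁ − f₂)/(f₁ + f₂).
v_s = 349 × (1029 − 813)/(1029 + 813) = 349 × 216/1842 ≈ 41 m/s.

41 m/s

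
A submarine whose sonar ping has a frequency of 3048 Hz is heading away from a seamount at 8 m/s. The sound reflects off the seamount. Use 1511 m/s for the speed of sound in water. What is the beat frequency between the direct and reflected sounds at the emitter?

32.1 Hz

The seamount receives the sound from a moving source: f₁ = f₀ · v/(v + v_e) = 3048 × 1511/1519 ≈ 3031.9 Hz.
On the return leg the submarine is a moving observer: f₂ = f₁ · (v − v_e)/v = 3031.9 × 1503/1511 ≈ 3015.9 Hz.
Beat against the emitted tone: |f₂ − f₀| = 2v_e·f₀/(v + v_e) = 2 × 8 × 3048/1519 ≈ 32.1 Hz.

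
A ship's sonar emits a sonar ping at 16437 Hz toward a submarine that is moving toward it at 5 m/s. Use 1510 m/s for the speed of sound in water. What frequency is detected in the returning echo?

At the submarine (a moving observer), f₁ = f₀ · (v + u)/v = 16437 × 1515/1510 ≈ 16491 Hz.
The reflection then acts as a moving source: f₂ = f₁ · v/(v − u) ≈ 16546 Hz.

16546 Hz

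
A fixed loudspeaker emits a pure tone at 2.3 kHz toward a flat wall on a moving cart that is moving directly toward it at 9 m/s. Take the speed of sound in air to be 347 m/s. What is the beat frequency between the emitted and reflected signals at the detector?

122 Hz

The flat wall on a moving cart first receives the wave as a moving observer: f₁ = f₀ · (v + u)/v = 2.3 × (347 + 9)/347 ≈ 2.3597 kHz.
The reflection then acts as a moving source: f₂ = f₁ · v/(v − u) ≈ 2.4225 kHz.
Beat frequency (with f₀ = 2300 Hz): |f₂ − f₀| = 2u·f₀/(v − u) = 2 × 9 × 2300/338 ≈ 122 Hz.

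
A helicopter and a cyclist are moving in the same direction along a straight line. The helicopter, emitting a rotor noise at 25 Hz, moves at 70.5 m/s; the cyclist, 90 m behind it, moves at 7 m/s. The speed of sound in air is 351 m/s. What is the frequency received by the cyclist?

21.2 Hz

The cyclist is behind, so the helicopter is moving away from it while the cyclist is moving toward the helicopter.
With source receding and observer approaching, f' = f · (v + v_o)/(v + v_s).
f' = 25 × (351 + 7)/(351 + 70.5) = 25 × 358/421.5 ≈ 21.2 Hz.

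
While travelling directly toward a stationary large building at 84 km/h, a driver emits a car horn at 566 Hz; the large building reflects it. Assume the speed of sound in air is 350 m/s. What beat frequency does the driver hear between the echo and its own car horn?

84 km/h = 23.33 m/s.
The large building receives the sound from a moving source: f₁ = f₀ · v/(v − v_e) = 566 × 350/326.67 ≈ 606.4 Hz.
On the return leg the driver is a moving observer: f₂ = f₁ · (v + v_e)/v = 606.4 × 373.33/350 ≈ 646.9 Hz.
Equivalently f₂ = f₀ · (v + v_e)/(v − v_e).
Beat against the emitted tone: |f₂ − f₀| = 2v_e·f₀/(v − v_e) = 2 × 23.33 × 566/326.67 ≈ 81 Hz.

81 Hz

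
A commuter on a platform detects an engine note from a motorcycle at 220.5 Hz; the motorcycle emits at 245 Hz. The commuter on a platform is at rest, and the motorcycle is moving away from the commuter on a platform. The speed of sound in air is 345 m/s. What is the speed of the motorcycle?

38 m/s

f' = f · v/(v + v_s) ⇒ v_s = v · |1 − f/f'|.
v_s = 345 × |1 − 245/220.5| = 345 × 0.1111 ≈ 38 m/s.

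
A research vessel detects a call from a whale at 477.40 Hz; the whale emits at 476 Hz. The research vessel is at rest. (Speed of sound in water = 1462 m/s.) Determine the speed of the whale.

f' > f, so the whale is approaching.
f' = f · v/(v − v_s) ⇒ v_s = v · |1 − f/f'|.
v_s = 1462 × |1 − 476/477.40| = 1462 × 0.002933 ≈ 4.3 m/s.

4.3 m/s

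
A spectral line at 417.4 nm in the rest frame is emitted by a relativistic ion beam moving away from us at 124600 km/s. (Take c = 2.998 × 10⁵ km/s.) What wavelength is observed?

β = v/c = 124600/299800 = 0.4156.
Relativistic Doppler for wavelength: λ' = λ₀ · √((1 + β)/(1 − β)).
λ' = 417.4 × √(1.4156/0.5844) = 417.4 × 1.55640 ≈ 649.6 nm.

649.6 nm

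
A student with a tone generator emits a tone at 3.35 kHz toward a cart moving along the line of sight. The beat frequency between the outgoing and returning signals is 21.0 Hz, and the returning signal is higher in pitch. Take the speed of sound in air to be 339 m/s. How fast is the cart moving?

Double Doppler shift off a moving reflector: f₂ = f₀ · (v + u)/(v − u) (u > 0 toward emitter).
Returning signal is higher, so f₂ = f₀ + Δf = 3350 + 21 = 3371 Hz.
Rearranging, u = v · (f₂ − f₀)/(f₂ + f₀) = 339 × 21/6721 ≈ 1.06 m/s.
So the cart is moving at 1.06 m/s toward the emitter.

1.06 m/s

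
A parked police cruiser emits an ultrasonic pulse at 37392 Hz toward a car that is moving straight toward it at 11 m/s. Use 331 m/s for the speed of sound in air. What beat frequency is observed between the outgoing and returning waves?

2571 Hz

At the car (a moving observer), f₁ = f₀ · (v + u)/v = 37392 × 342/331 ≈ 38635 Hz.
On reflection it acts as a source moving toward the stationary detector: f₂ = f₁ · v/(v − u) = 38635 × 331/320 ≈ 39963 Hz.
Equivalently f₂ = f₀ · (v + u)/(v − u).
Beat frequency: |f₂ − f₀| = 2u·f₀/(v − u) = 2 × 11 × 37392/320 ≈ 2571 Hz.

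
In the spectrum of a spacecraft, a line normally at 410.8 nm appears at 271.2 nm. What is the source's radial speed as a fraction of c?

λ'/λ₀ = 0.6602 < 1 (blueshift), so the source is approaching.
λ'/λ₀ = √((1 − β)/(1 + β)) for an approaching source ⇒ β = (1 − r²)/(1 + r²) with r = λ'/λ₀.
β = (1 − 0.4358)/(1 + 0.4358) ≈ 0.393.

0.393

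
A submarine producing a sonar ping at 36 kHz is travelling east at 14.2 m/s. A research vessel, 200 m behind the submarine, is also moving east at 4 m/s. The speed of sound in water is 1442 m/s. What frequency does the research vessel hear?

35.7 kHz

The research vessel is behind, so the submarine is moving away from it while the research vessel is moving toward the submarine.
Both move, so f' = f · (v + v_o)/(v + v_s).
f' = 36 × (1442 + 4)/(1442 + 14.2) = 36 × 1446/1456.2 ≈ 35.7 kHz.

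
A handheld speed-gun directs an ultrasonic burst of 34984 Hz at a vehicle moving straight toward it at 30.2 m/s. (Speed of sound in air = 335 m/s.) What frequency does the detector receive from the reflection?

41917 Hz

At the vehicle (a moving observer), f₁ = f₀ · (v + u)/v = 34984 × 365.2/335 ≈ 38138 Hz.
On reflection it acts as a source moving toward the stationary detector: f₂ = f₁ · v/(v − u) = 38138 × 335/304.8 ≈ 41917 Hz.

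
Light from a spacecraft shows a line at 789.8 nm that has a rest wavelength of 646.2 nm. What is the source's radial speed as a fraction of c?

0.198c

λ'/λ₀ = 1.2222 > 1 (redshift), so the source is receding.
λ'/λ₀ = √((1 + β)/(1 − β)) for a receding source ⇒ β = (r² − 1)/(r² + 1) with r = λ'/λ₀.
β = (1.4938 − 1)/(1.4938 + 1) ≈ 0.198.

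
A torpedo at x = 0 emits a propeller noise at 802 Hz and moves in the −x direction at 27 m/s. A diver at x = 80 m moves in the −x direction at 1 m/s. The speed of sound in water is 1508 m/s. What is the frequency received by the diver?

The observer lies on the +x side, so the source is heading away from the observer and the observer is heading toward the source.
Both move, so f' = f · (v + v_o)/(v + v_s).
f' = 802 × (1508 + 1)/(1508 + 27) = 802 × 1509/1535 ≈ 788 Hz.

788 Hz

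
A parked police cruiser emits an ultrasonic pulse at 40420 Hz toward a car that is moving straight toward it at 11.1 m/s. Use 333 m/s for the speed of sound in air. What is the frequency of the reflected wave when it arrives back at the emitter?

At the car (a moving observer), f₁ = f₀ · (v + u)/v = 40420 × 344.1/333 ≈ 41767 Hz.
The reflection then acts as a moving source: f₂ = f₁ · v/(v − u) ≈ 43208 Hz.

43208 Hz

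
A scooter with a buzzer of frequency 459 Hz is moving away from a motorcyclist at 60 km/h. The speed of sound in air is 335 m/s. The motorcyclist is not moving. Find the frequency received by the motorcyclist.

437 Hz

60 km/h = 16.67 m/s.
With the source moving away from a stationary observer, f' = f · v/(v + v_s).
f' = 459 × 335/(335 + 16.67) = 459 × 335/351.7 ≈ 437 Hz.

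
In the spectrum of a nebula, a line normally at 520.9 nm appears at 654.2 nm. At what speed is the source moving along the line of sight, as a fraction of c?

λ'/λ₀ = 1.2559 > 1 (redshift), so the source is receding.
λ'/λ₀ = √((1 + β)/(1 − β)) for a receding source ⇒ β = (r² − 1)/(r² + 1) with r = λ'/λ₀.
β = (1.5773 − 1)/(1.5773 + 1) ≈ 0.224.

0.224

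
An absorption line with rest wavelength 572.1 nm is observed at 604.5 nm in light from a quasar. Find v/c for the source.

λ'/λ₀ = 1.0566 > 1 (redshift), so the source is receding.
λ'/λ₀ = √((1 + β)/(1 − β)) for a receding source ⇒ β = (r² − 1)/(r² + 1) with r = λ'/λ₀.
β = (1.1165 − 1)/(1.1165 + 1) ≈ 0.055.

0.055c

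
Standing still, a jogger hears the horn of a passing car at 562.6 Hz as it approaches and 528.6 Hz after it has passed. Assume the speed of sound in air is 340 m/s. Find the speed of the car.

10.6 m/s

f₁/f₂ = (v + v_s)/(v − v_s), so v_s = v · (f₁ − f₂)/(f₁ + f₂).
v_s = 340 × (562.6 − 528.6)/(562.6 + 528.6) = 340 × 34.0/1091.2 ≈ 10.6 m/s.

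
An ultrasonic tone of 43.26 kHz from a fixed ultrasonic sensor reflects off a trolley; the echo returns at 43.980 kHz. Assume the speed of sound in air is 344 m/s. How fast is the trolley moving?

Double Doppler shift off a moving reflector: f₂ = f₀ · (v + u)/(v − u) (u > 0 toward emitter).
Rearranging, u = v · (f₂ − f₀)/(f₂ + f₀) = 344 × 0.720/87.240 ≈ 2.84 m/s.
So the trolley is moving at 2.84 m/s toward the emitter.

2.84 m/s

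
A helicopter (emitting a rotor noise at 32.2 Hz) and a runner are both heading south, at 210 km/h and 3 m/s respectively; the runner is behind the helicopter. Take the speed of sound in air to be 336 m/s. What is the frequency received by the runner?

27.7 Hz

210 km/h = 58.33 m/s.
The runner is behind, so the helicopter is moving away from it while the runner is moving toward the helicopter.
General Doppler shift: f' = f · (v + v_o)/(v + v_s).
f' = 32.2 × (336 + 3)/(336 + 58.33) = 32.2 × 339/394.33 ≈ 27.7 Hz.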